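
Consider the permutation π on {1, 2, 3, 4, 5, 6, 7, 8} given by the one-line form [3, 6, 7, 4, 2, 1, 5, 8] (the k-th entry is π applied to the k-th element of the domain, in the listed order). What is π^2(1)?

Tracing 1 → 3 → … returns to 1 after 6 steps, so 1 lies in a 6-cycle (1, 3, 7, 5, 2, 6).
Advancing 2 steps from 1: 1 → 3 → 7.

7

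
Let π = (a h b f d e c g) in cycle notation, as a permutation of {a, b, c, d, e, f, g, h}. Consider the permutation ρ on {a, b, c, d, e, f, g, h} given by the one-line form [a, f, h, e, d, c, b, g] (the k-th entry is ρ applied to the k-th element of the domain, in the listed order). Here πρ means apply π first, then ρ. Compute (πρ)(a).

g

π(a) = h, then ρ(h) = g; composing gives (πρ)(a) = g.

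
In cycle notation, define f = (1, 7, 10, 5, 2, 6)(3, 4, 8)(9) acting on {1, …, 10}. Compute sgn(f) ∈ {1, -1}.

-1

The cycle lengths are 6, 3, 1.
A cycle is odd iff its length is even; f has 1 even-length cycle, so sgn(f) = (−1)^1 and f is odd.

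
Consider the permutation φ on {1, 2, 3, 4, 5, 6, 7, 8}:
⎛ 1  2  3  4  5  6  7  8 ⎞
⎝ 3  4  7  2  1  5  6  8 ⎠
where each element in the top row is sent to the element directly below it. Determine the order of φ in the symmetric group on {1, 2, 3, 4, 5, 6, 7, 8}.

10

The disjoint-cycle form of φ has cycle lengths 5, 2, 1.
The order of φ is the least common multiple of its cycle lengths: lcm(5, 2) = 10.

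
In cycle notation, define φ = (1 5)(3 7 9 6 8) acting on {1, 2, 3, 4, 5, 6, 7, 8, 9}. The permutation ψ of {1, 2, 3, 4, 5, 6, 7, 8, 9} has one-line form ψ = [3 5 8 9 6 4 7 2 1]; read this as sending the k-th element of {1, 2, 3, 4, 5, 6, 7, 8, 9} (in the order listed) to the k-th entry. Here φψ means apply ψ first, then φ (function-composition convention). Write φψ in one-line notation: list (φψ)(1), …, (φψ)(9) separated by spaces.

For each element, apply ψ then φ: 1 → 3 → 7; 2 → 5 → 1; 3 → 8 → 3; 4 → 9 → 6; 5 → 6 → 8; 6 → 4 → 4; 7 → 7 → 9; 8 → 2 → 2; 9 → 1 → 5.
Collecting the images, φψ = [7 1 3 6 8 4 9 2 5].

7 1 3 6 8 4 9 2 5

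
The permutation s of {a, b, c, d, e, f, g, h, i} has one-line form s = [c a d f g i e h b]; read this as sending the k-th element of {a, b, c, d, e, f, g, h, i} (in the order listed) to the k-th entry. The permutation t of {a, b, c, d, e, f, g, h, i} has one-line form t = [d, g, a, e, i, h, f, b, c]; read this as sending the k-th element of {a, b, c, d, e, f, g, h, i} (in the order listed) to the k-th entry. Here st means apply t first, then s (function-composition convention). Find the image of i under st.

First apply t: t(i) = c, then s(c) = d. Thus (st)(i) = d.

d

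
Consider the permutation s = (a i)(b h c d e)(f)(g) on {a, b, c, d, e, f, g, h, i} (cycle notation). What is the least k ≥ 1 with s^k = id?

The cycle type of s is (5, 2, 1, 1).
Since disjoint cycles commute, ord(s) = lcm(5, 2) = 10.

10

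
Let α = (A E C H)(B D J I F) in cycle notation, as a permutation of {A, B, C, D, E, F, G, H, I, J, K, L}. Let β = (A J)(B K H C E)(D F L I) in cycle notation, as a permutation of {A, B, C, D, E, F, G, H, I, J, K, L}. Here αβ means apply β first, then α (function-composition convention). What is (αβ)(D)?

β(D) = F, then α(F) = B; composing gives (αβ)(D) = B.

B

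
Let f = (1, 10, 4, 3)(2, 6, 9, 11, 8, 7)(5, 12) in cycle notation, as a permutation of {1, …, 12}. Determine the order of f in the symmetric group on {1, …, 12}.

The cycle type of f is (6, 4, 2).
Since disjoint cycles commute, ord(f) = lcm(6, 4, 2) = 12.

12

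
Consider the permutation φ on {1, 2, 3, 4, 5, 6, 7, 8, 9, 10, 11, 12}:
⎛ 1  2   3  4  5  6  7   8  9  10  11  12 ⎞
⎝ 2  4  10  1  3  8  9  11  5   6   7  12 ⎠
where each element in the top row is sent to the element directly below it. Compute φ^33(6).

8

Tracing 6 → 8 → … returns to 6 after 8 steps, so 6 lies in an 8-cycle (3, 10, 6, 8, 11, 7, 9, 5).
On an 8-cycle, φ^8 is the identity, so φ^33 = φ^1 there (33 ≡ 1 mod 8).
Stepping 1 place around the cycle: 6 → 8.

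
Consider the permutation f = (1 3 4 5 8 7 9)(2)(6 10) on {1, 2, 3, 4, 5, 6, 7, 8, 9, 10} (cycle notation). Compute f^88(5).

1

5 lies in the 7-cycle (1 3 4 5 8 7 9).
Powers repeat with period 7 on this cycle, and 88 mod 7 = 4, so f^88(5) = f^4(5).
Stepping 4 places around the cycle: 5 → 8 → 7 → 9 → 1.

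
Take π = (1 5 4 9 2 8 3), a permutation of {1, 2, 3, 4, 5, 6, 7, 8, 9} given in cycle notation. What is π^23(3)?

5

3 lies in the 7-cycle (1 5 4 9 2 8 3).
Since the cycle has length 7, π^23 acts on it the same as π^2 (23 mod 7 = 2).
Stepping 2 places around the cycle: 3 → 1 → 5.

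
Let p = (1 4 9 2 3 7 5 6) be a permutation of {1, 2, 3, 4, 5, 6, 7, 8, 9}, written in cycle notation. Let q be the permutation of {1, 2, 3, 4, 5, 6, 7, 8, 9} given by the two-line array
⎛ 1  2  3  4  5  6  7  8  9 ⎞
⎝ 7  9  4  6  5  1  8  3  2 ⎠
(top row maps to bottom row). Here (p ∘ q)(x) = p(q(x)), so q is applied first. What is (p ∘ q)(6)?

4

First apply q: q(6) = 1, then p(1) = 4. Thus (p ∘ q)(6) = 4.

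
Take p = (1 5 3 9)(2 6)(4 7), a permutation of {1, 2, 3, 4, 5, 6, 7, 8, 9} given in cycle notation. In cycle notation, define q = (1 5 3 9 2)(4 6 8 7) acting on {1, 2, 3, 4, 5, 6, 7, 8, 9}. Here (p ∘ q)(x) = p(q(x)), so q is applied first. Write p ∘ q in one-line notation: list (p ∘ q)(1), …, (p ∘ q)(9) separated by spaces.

3 5 1 2 9 8 7 4 6

Chase each element through q then p: 1 → 5 → 3; 2 → 1 → 5; 3 → 9 → 1; 4 → 6 → 2; 5 → 3 → 9; 6 → 8 → 8; 7 → 4 → 7; 8 → 7 → 4; 9 → 2 → 6.
Collecting the images, p ∘ q = [3 5 1 2 9 8 7 4 6].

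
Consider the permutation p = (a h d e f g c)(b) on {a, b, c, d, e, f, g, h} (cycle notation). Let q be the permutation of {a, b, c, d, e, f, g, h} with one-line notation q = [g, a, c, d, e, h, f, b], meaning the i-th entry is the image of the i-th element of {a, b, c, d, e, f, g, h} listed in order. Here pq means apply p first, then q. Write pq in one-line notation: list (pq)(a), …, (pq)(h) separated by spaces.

Chase each element through p then q: a → h → b; b → b → a; c → a → g; d → e → e; e → f → h; f → g → f; g → c → c; h → d → d.
Collecting the images, pq = [b a g e h f c d].

b a g e h f c d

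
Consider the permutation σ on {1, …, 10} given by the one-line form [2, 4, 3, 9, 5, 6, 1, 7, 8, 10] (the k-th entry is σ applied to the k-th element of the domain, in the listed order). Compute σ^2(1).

Tracing 1 → 2 → … returns to 1 after 6 steps, so 1 lies in a 6-cycle (1 2 4 9 8 7).
Advancing 2 steps from 1: 1 → 2 → 4.

4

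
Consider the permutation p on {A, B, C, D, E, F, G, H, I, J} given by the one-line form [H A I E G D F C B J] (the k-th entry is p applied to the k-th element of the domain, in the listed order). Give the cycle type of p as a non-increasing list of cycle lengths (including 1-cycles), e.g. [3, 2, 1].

The disjoint cycles are (A, H, C, I, B)(D, E, G, F)(J), with lengths 5, 4, 1 in non-increasing order.

[5, 4, 1]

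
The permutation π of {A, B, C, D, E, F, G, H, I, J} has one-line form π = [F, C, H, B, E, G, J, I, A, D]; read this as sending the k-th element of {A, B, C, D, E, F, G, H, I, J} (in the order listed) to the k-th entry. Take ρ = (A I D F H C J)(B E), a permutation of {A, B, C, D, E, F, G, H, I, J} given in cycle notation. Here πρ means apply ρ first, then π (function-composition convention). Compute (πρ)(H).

(πρ)(H) = π(ρ(H)). ρ(H) = C, then π(C) = H. So (πρ)(H) = H.

H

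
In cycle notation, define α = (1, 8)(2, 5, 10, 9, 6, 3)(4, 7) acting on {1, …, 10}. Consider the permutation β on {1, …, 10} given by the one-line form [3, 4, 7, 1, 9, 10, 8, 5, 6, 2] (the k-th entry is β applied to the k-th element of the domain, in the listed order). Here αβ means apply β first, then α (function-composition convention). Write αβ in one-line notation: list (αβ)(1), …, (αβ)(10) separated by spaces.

2 7 4 8 6 9 1 10 3 5

Chase each element through β then α: 1 → 3 → 2; 2 → 4 → 7; 3 → 7 → 4; 4 → 1 → 8; 5 → 9 → 6; 6 → 10 → 9; 7 → 8 → 1; 8 → 5 → 10; 9 → 6 → 3; 10 → 2 → 5.
Collecting the images, αβ = [2 7 4 8 6 9 1 10 3 5].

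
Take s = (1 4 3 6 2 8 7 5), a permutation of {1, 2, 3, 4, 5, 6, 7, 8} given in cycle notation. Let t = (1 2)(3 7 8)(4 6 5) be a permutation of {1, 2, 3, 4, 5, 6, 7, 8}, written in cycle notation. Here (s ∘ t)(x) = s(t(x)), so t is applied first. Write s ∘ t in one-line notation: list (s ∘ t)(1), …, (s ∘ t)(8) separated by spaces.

8 4 5 2 3 1 7 6

For each element, apply t then s: 1 → 2 → 8; 2 → 1 → 4; 3 → 7 → 5; 4 → 6 → 2; 5 → 4 → 3; 6 → 5 → 1; 7 → 8 → 7; 8 → 3 → 6.
Collecting the images, s ∘ t = [8 4 5 2 3 1 7 6].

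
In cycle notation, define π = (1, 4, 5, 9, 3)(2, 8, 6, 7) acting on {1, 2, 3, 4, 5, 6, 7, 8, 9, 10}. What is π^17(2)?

2 lies in the 4-cycle (2, 8, 6, 7).
Powers repeat with period 4 on this cycle, and 17 mod 4 = 1, so π^17(2) = π^1(2).
Stepping 1 place around the cycle: 2 → 8.

8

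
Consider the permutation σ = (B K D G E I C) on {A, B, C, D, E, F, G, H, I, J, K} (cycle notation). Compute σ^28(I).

I lies in the 7-cycle (B K D G E I C).
Since the cycle has length 7, σ^28 acts on it the same as σ^0 (28 mod 7 = 0).
So σ^28(I) = I.

I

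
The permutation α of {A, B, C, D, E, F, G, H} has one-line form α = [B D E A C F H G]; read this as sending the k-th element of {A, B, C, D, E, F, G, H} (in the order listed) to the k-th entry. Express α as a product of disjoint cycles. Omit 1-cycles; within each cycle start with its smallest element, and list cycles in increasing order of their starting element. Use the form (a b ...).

Iterating α from A gives A → B → D → A; that is the 3-cycle (A B D).
Continuing from each remaining unvisited element yields (A B D)(C E)(G H).

(A B D)(C E)(G H)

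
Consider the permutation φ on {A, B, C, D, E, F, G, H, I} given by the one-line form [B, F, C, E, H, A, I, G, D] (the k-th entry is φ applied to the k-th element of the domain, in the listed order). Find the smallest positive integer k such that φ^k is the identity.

Writing φ as disjoint cycles, the cycle lengths are 5, 3, 1.
The order is lcm(5, 3) = 15.

15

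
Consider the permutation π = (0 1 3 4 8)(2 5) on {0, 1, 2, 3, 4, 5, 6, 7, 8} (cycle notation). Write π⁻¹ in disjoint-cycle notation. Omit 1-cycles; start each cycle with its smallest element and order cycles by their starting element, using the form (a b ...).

(0 8 4 3 1)(2 5)

If π sends a → b within a cycle, π⁻¹ sends b → a; equivalently, reverse each cycle.
Reversing each cycle of π and rotating so the smallest element leads gives (0 8 4 3 1)(2 5).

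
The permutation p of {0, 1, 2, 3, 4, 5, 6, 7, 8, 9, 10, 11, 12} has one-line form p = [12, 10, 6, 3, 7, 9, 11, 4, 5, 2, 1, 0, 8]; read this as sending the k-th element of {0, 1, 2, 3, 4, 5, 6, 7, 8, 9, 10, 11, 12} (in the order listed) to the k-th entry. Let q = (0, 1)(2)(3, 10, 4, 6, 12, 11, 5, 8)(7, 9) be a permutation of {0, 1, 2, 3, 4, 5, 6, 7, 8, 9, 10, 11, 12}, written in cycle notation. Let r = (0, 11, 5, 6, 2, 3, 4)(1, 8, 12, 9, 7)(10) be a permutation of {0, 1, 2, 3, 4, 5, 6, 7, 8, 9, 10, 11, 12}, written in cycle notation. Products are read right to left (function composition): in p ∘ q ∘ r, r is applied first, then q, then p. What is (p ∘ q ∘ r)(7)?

12

Apply the permutations in order: r(7) = 1, then q(1) = 0, then p(0) = 12. So (p ∘ q ∘ r)(7) = 12.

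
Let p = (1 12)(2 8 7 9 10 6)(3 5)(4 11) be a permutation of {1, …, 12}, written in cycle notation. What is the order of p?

6

The cycle type of p is (6, 2, 2, 2).
The order is lcm(6, 2, 2, 2) = 6.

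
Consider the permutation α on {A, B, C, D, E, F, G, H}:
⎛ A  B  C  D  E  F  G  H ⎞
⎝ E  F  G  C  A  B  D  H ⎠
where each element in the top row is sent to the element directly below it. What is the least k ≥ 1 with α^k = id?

Writing α as disjoint cycles, the cycle lengths are 3, 2, 2, 1.
Since disjoint cycles commute, ord(α) = lcm(3, 2, 2) = 6.

6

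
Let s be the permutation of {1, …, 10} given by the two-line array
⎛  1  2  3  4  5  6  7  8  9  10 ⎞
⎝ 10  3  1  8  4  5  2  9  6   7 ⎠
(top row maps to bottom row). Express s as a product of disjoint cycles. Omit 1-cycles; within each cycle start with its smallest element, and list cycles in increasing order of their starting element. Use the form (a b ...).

From 1: 1 → 10 → 7 → 2 → 3 → 1, closing the cycle (1 10 7 2 3).
Continuing from each remaining unvisited element yields (1 10 7 2 3)(4 8 9 6 5).

(1 10 7 2 3)(4 8 9 6 5)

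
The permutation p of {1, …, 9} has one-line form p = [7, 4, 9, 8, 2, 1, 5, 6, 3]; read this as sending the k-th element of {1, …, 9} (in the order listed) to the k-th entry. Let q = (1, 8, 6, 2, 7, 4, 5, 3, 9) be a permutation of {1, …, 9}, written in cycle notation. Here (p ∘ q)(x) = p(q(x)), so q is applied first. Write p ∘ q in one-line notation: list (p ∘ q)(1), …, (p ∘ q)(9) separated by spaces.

6 5 3 2 9 4 8 1 7

(p ∘ q)(x) = p(q(x)). Computing each image: p(q(1)) = p(8) = 6, p(q(2)) = p(7) = 5, p(q(3)) = p(9) = 3, p(q(4)) = p(5) = 2, p(q(5)) = p(3) = 9, p(q(6)) = p(2) = 4, p(q(7)) = p(4) = 8, p(q(8)) = p(6) = 1, p(q(9)) = p(1) = 7.
Hence p ∘ q = [6 5 3 2 9 4 8 1 7].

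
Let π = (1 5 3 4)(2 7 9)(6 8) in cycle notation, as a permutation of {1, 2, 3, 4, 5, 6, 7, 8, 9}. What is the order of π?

12

The disjoint cycles have lengths 4, 3, 2.
The order of π is the least common multiple of its cycle lengths: lcm(4, 3, 2) = 12.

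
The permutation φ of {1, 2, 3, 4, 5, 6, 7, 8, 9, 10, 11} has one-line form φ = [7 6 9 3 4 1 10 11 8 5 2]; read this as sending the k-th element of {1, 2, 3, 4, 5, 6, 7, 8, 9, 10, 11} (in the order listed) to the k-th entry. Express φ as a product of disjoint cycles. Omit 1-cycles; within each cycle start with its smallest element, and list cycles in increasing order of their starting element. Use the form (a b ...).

Start at 1 and follow images: 1 → 7 → 10 → 5 → 4 → 3 → 9 → 8 → 11 → 2 → 6 → 1, giving the cycle (1 7 10 5 4 3 9 8 11 2 6).
Repeating from the next unused element and collecting all non-trivial cycles gives (1 7 10 5 4 3 9 8 11 2 6).

(1 7 10 5 4 3 9 8 11 2 6)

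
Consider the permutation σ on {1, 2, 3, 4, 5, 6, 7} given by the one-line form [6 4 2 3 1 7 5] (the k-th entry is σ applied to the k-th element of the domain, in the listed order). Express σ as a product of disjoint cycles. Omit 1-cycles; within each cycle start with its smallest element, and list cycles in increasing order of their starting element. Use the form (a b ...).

(1 6 7 5)(2 4 3)

Iterating σ from 1 gives 1 → 6 → 7 → 5 → 1; that is the 4-cycle (1 6 7 5).
Repeating from the next unused element and collecting all non-trivial cycles gives (1 6 7 5)(2 4 3).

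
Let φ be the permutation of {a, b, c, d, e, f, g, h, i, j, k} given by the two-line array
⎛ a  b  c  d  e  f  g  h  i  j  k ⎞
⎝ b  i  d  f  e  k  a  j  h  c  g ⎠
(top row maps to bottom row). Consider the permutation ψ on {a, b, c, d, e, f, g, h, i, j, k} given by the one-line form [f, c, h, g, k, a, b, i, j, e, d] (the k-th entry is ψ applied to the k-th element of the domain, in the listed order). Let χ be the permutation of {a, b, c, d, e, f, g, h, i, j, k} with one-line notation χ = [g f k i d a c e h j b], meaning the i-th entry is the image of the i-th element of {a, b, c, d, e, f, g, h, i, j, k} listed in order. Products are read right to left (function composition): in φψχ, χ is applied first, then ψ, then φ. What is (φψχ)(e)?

(φψχ)(e) = φ(ψ(χ(e))). χ(e) = d, then ψ(d) = g, then φ(g) = a, so the result is a.

a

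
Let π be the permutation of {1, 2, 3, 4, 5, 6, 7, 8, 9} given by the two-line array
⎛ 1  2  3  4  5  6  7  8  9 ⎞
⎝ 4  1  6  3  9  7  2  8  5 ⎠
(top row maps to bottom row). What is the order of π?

6

Writing π as disjoint cycles, the cycle lengths are 6, 2, 1.
Since disjoint cycles commute, ord(π) = lcm(6, 2) = 6.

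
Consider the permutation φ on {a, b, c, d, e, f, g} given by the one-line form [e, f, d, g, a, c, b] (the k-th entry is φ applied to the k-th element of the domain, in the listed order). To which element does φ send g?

g is element number 7 of the domain, and entry number 7 of the one-line form is b, so φ(g) = b.

b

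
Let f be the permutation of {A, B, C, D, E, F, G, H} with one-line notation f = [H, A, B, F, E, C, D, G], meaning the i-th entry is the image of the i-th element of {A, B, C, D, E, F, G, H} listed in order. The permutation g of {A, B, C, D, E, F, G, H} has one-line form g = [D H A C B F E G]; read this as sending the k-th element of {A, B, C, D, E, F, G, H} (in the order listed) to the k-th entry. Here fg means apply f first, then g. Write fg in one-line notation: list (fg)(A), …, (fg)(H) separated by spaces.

Chase each element through f then g: A → H → G; B → A → D; C → B → H; D → F → F; E → E → B; F → C → A; G → D → C; H → G → E.
Collecting the images, fg = [G D H F B A C E].

G D H F B A C E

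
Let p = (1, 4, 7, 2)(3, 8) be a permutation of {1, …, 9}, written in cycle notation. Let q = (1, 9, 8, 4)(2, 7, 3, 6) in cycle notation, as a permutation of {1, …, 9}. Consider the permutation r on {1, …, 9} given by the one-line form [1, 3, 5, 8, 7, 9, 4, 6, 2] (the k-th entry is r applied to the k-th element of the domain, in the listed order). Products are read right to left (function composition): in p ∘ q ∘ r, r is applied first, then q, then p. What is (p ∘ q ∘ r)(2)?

Apply the permutations in order: r(2) = 3, then q(3) = 6, then p(6) = 6. So (p ∘ q ∘ r)(2) = 6.

6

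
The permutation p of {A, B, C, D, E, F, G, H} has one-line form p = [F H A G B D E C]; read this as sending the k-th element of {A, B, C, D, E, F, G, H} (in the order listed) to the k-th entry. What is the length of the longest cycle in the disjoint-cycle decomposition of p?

Decomposing into disjoint cycles gives (A, F, D, G, E, B, H, C); the longest has length 8.

8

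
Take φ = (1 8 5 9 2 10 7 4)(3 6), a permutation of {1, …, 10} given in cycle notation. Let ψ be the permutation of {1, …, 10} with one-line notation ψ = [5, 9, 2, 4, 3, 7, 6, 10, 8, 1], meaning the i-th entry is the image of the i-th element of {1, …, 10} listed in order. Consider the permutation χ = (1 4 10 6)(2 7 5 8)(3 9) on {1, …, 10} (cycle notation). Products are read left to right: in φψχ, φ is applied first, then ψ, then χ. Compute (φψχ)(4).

Apply the permutations in order: φ(4) = 1, then ψ(1) = 5, then χ(5) = 8. So (φψχ)(4) = 8.

8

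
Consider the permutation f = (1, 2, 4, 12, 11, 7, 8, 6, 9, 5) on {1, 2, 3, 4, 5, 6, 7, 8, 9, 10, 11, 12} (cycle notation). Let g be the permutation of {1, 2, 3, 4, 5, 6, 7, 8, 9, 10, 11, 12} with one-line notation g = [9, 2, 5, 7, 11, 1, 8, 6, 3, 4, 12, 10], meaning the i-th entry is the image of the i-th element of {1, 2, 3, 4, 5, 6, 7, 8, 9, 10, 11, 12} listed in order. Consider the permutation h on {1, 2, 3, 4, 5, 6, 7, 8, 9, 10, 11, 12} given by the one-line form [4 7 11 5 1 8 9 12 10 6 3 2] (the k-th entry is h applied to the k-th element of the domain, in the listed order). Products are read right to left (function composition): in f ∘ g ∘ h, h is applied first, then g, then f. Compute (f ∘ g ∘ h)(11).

Apply the permutations in order: h(11) = 3, then g(3) = 5, then f(5) = 1. So (f ∘ g ∘ h)(11) = 1.

1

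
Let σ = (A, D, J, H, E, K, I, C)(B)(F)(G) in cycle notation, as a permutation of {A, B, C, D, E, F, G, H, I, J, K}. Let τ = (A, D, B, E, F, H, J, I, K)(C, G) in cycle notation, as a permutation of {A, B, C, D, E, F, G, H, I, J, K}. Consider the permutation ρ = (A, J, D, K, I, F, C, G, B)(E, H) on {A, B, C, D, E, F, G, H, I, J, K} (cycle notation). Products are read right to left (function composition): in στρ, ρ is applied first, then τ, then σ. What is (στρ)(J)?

(στρ)(J) = σ(τ(ρ(J))). ρ(J) = D, then τ(D) = B, then σ(B) = B, so the result is B.

B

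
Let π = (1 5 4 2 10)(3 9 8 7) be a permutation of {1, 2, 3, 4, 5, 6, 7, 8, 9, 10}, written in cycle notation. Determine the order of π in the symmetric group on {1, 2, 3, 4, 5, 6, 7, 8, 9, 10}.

The cycle type of π is (5, 4, 1).
The order is lcm(5, 4) = 20.

20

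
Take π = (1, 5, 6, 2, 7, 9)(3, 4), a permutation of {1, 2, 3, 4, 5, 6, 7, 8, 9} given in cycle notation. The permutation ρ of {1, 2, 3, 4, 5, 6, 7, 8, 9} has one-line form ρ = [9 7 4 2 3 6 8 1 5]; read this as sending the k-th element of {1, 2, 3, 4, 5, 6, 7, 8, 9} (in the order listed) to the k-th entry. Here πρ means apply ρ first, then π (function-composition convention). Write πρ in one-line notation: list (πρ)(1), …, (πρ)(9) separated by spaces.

1 9 3 7 4 2 8 5 6

(πρ)(x) = π(ρ(x)). Computing each image: π(ρ(1)) = π(9) = 1, π(ρ(2)) = π(7) = 9, π(ρ(3)) = π(4) = 3, π(ρ(4)) = π(2) = 7, π(ρ(5)) = π(3) = 4, π(ρ(6)) = π(6) = 2, π(ρ(7)) = π(8) = 8, π(ρ(8)) = π(1) = 5, π(ρ(9)) = π(5) = 6.
Hence πρ = [1 9 3 7 4 2 8 5 6].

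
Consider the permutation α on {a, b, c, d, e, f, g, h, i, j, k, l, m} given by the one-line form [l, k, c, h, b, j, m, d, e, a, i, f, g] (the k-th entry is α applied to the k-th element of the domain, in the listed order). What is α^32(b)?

b

Tracing b → k → … returns to b after 4 steps, so b lies in a 4-cycle (b, k, i, e).
On a 4-cycle, α^4 is the identity, so α^32 = α^0 there (32 ≡ 0 mod 4).
So α^32(b) = b.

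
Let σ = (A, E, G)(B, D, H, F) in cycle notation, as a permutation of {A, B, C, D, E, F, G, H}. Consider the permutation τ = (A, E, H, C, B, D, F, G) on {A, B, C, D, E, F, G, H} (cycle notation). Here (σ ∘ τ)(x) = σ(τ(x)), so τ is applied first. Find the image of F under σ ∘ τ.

A

(σ ∘ τ)(F) = σ(τ(F)). τ(F) = G, then σ(G) = A. So (σ ∘ τ)(F) = A.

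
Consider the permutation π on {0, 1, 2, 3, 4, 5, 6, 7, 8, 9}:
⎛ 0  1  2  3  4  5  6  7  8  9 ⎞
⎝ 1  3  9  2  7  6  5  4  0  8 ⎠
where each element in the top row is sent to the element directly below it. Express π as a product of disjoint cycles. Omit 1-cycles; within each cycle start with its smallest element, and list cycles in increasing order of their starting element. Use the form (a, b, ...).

(0, 1, 3, 2, 9, 8)(4, 7)(5, 6)

Start at 0 and follow images: 0 → 1 → 3 → 2 → 9 → 8 → 0, giving the cycle (0, 1, 3, 2, 9, 8).
Repeating from the next unused element and collecting all non-trivial cycles gives (0, 1, 3, 2, 9, 8)(4, 7)(5, 6).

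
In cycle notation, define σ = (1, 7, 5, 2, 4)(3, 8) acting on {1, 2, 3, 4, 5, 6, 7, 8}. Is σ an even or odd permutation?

odd

The cycle lengths are 5, 2, 1.
A cycle of length ℓ contributes ℓ−1 transpositions, so σ is a product of 4 + 1 = 5 transpositions — odd.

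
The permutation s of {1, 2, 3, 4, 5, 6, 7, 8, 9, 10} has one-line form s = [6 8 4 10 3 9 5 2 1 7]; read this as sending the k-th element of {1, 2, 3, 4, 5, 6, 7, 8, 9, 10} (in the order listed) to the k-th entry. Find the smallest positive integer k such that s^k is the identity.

30

Writing s as disjoint cycles, the cycle lengths are 5, 3, 2.
Since disjoint cycles commute, ord(s) = lcm(5, 3, 2) = 30.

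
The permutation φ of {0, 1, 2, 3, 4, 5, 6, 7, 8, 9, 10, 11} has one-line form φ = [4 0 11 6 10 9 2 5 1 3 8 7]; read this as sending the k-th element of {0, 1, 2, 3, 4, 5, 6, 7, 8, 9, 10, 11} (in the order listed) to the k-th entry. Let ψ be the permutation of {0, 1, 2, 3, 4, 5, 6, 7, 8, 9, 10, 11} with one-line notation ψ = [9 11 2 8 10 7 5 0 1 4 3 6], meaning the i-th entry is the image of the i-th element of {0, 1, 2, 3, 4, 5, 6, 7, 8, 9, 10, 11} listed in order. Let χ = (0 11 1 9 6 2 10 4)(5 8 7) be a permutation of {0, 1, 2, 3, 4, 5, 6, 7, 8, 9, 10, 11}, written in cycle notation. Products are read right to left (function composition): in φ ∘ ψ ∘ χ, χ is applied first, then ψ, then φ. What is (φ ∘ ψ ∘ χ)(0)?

(φ ∘ ψ ∘ χ)(0) = φ(ψ(χ(0))). χ(0) = 11, then ψ(11) = 6, then φ(6) = 2, so the result is 2.

2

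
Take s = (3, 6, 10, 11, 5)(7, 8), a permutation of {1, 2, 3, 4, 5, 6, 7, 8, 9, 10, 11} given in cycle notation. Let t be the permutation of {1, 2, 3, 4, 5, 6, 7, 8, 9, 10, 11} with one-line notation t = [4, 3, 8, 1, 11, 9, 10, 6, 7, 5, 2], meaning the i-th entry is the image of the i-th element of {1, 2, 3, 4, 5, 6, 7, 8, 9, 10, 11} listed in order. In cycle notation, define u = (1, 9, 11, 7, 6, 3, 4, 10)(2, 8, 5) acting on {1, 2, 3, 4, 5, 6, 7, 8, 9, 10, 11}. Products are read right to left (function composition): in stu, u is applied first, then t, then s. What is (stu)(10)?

4

Chase 10: u(10) = 1; t(1) = 4; s(4) = 4. Hence (stu)(10) = 4.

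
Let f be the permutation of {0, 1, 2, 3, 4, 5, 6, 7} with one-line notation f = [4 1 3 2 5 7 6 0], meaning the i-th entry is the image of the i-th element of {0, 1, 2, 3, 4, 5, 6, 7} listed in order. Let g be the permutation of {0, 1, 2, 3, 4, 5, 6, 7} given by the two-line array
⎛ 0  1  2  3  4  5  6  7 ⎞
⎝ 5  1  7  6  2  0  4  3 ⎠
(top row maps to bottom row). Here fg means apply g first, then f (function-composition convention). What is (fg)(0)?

First apply g: g(0) = 5, then f(5) = 7. Thus (fg)(0) = 7.

7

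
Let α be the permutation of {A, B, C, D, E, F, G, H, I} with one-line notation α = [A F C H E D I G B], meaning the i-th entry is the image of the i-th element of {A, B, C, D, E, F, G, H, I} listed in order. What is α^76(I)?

Tracing I → B → … returns to I after 6 steps, so I lies in a 6-cycle (B, F, D, H, G, I).
On a 6-cycle, α^6 is the identity, so α^76 = α^4 there (76 ≡ 4 mod 6).
Stepping 4 places around the cycle: I → B → F → D → H.

H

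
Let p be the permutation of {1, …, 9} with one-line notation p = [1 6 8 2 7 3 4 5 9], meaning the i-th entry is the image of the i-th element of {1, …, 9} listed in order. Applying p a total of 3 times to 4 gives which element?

Tracing 4 → 2 → … returns to 4 after 7 steps, so 4 lies in a 7-cycle (2, 6, 3, 8, 5, 7, 4).
Advancing 3 steps from 4: 4 → 2 → 6 → 3.

3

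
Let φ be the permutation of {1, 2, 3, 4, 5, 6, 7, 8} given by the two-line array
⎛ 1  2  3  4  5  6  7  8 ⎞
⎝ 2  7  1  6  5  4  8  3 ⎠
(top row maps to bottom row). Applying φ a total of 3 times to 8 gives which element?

Tracing 8 → 3 → … returns to 8 after 5 steps, so 8 lies in a 5-cycle (1, 2, 7, 8, 3).
Stepping 3 places around the cycle: 8 → 3 → 1 → 2.

2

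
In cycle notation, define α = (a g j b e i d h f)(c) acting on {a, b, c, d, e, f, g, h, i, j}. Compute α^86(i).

g

i lies in the 9-cycle (a g j b e i d h f).
Powers repeat with period 9 on this cycle, and 86 mod 9 = 5, so α^86(i) = α^5(i).
Advancing 5 steps from i: i → d → h → f → a → g.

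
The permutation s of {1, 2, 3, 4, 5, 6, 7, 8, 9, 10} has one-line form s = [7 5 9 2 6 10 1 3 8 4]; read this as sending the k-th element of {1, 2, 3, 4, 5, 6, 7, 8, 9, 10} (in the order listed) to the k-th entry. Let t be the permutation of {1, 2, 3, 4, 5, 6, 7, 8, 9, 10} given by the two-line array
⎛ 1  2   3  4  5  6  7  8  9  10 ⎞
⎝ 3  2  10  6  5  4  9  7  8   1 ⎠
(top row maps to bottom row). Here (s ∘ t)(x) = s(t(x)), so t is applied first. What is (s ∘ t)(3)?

4

t(3) = 10, then s(10) = 4; composing gives (s ∘ t)(3) = 4.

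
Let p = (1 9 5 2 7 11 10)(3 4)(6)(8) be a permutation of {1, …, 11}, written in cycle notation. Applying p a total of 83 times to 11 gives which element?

11 lies in the 7-cycle (1 9 5 2 7 11 10).
Since the cycle has length 7, p^83 acts on it the same as p^6 (83 mod 7 = 6).
Stepping 6 places around the cycle: 11 → 10 → 1 → 9 → 5 → 2 → 7.

7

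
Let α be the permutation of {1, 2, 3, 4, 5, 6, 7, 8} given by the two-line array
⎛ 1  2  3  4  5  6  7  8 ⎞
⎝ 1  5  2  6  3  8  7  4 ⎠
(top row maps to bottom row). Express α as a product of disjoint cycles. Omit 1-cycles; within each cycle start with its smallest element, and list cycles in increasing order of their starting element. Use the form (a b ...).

(2 5 3)(4 6 8)

Start at 2 and follow images: 2 → 5 → 3 → 2, giving the cycle (2 5 3).
Continuing from each remaining unvisited element yields (2 5 3)(4 6 8).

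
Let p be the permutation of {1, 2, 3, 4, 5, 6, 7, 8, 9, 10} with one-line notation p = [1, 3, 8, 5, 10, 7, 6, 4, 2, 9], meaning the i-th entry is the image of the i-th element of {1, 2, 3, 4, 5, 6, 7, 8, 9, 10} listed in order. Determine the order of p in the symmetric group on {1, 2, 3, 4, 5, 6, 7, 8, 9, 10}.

Writing p as disjoint cycles, the cycle lengths are 7, 2, 1.
The order is lcm(7, 2) = 14.

14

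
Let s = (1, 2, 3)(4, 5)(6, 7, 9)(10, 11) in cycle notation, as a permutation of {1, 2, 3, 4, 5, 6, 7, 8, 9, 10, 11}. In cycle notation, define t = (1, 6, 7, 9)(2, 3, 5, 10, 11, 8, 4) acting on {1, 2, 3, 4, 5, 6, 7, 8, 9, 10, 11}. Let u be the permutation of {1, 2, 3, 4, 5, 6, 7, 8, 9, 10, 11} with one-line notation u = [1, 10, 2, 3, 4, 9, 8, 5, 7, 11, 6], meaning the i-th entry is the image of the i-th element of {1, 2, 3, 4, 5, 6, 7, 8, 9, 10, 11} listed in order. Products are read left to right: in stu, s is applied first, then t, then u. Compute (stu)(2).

4

(stu)(2) = u(t(s(2))). s(2) = 3, then t(3) = 5, then u(5) = 4, so the result is 4.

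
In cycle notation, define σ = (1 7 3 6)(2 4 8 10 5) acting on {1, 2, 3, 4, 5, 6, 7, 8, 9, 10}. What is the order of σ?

20

The disjoint cycles have lengths 5, 4, 1.
The order is lcm(5, 4) = 20.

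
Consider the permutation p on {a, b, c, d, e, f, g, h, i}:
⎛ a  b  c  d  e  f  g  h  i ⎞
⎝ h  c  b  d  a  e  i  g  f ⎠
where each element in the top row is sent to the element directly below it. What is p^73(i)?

Tracing i → f → … returns to i after 6 steps, so i lies in a 6-cycle (a h g i f e).
On a 6-cycle, p^6 is the identity, so p^73 = p^1 there (73 ≡ 1 mod 6).
Advancing 1 step from i: i → f.

f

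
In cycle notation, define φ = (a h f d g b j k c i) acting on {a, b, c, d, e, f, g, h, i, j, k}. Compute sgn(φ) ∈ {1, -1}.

-1

The cycle lengths are 10, 1.
A cycle is odd iff its length is even; φ has 1 even-length cycle, so sgn(φ) = (−1)^1 and φ is odd.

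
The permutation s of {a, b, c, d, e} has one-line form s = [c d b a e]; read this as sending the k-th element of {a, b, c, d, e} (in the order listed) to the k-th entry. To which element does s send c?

b

c is element number 3 of the domain, and entry number 3 of the one-line form is b, so s(c) = b.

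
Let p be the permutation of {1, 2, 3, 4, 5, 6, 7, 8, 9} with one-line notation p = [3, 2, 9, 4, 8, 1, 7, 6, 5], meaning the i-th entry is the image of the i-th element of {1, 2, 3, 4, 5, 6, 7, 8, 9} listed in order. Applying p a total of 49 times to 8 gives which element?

6

Tracing 8 → 6 → … returns to 8 after 6 steps, so 8 lies in a 6-cycle (1 3 9 5 8 6).
Since the cycle has length 6, p^49 acts on it the same as p^1 (49 mod 6 = 1).
Stepping 1 place around the cycle: 8 → 6.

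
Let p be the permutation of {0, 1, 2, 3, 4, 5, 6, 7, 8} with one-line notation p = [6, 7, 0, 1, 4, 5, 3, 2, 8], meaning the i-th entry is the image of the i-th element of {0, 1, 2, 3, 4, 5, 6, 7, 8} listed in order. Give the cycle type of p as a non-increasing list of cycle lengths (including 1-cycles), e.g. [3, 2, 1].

[6, 1, 1, 1]

The disjoint cycles are (0, 6, 3, 1, 7, 2)(4)(5)(8), with lengths 6, 1, 1, 1 in non-increasing order.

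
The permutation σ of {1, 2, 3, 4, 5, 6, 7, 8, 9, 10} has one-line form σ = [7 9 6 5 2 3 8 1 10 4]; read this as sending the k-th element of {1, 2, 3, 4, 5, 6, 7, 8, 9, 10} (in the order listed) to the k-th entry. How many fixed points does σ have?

0

No element satisfies σ(x) = x, so there are 0 fixed points.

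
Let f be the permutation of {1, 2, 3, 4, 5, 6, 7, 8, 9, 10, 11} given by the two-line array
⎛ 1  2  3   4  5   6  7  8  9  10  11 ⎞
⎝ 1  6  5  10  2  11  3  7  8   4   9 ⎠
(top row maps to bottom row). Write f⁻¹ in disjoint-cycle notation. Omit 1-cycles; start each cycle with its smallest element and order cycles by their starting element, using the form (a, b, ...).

First write f in disjoint cycles: (2, 6, 11, 9, 8, 7, 3, 5)(4, 10).
Reversing each cycle (and rotating so the smallest element leads) gives f⁻¹ = (2, 5, 3, 7, 8, 9, 11, 6)(4, 10).

(2, 5, 3, 7, 8, 9, 11, 6)(4, 10)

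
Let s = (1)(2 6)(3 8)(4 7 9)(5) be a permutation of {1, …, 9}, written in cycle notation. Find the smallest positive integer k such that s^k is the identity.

The cycle type of s is (3, 2, 2, 1, 1).
The order is lcm(3, 2, 2) = 6.

6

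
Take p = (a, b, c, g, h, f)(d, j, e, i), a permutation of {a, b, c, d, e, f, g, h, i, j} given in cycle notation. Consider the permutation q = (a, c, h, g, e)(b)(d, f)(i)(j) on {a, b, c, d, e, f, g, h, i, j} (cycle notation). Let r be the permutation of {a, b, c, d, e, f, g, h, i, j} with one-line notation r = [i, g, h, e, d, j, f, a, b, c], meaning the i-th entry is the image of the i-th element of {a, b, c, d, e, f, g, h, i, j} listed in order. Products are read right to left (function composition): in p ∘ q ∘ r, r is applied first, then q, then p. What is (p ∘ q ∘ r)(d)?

b

(p ∘ q ∘ r)(d) = p(q(r(d))). r(d) = e, then q(e) = a, then p(a) = b, so the result is b.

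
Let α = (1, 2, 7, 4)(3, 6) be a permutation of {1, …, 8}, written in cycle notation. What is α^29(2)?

7

2 lies in the 4-cycle (1, 2, 7, 4).
On a 4-cycle, α^4 is the identity, so α^29 = α^1 there (29 ≡ 1 mod 4).
Stepping 1 place around the cycle: 2 → 7.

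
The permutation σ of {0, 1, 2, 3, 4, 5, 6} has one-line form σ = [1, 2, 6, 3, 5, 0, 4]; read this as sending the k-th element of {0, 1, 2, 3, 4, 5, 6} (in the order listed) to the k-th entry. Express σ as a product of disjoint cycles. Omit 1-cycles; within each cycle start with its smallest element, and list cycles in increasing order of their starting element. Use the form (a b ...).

(0 1 2 6 4 5)

From 0: 0 → 1 → 2 → 6 → 4 → 5 → 0, closing the cycle (0 1 2 6 4 5).
Continuing from each remaining unvisited element yields (0 1 2 6 4 5).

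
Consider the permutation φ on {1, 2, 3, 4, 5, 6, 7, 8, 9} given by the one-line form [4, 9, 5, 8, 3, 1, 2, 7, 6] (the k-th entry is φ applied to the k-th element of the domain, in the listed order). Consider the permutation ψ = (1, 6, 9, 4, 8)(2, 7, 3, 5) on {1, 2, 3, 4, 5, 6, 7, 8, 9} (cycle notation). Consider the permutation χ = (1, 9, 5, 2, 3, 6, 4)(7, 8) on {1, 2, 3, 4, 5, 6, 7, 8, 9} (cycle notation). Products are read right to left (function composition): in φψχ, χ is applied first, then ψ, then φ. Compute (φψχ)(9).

Chase 9: χ(9) = 5; ψ(5) = 2; φ(2) = 9. Hence (φψχ)(9) = 9.

9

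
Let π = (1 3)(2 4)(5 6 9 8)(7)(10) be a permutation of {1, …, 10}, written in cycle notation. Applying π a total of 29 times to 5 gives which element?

5 lies in the 4-cycle (5 6 9 8).
Since the cycle has length 4, π^29 acts on it the same as π^1 (29 mod 4 = 1).
Stepping 1 place around the cycle: 5 → 6.

6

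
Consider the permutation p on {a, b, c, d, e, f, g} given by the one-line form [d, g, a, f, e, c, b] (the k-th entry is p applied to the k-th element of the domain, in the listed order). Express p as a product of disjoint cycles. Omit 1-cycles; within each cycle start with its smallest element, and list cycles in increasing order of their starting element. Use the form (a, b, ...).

Start at a and follow images: a → d → f → c → a, giving the cycle (a, d, f, c).
Continuing from each remaining unvisited element yields (a, d, f, c)(b, g).

(a, d, f, c)(b, g)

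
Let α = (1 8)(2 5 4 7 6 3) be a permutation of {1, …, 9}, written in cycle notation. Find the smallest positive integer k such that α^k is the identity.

The cycle type of α is (6, 2, 1).
The order of α is the least common multiple of its cycle lengths: lcm(6, 2) = 6.

6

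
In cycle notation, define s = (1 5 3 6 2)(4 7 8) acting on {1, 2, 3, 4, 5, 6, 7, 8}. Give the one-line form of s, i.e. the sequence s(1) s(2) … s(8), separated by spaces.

5 1 6 7 3 2 8 4

Image by image: 1↦5, 2↦1, 3↦6, 4↦7, 5↦3, 6↦2, 7↦8, 8↦4.
Listing these in domain order gives 5 1 6 7 3 2 8 4.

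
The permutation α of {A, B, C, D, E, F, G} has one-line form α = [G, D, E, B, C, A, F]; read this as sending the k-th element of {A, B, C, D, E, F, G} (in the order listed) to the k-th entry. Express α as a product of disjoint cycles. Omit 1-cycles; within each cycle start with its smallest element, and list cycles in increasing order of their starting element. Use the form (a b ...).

Start at A and follow images: A → G → F → A, giving the cycle (A G F).
Repeating from the next unused element and collecting all non-trivial cycles gives (A G F)(B D)(C E).

(A G F)(B D)(C E)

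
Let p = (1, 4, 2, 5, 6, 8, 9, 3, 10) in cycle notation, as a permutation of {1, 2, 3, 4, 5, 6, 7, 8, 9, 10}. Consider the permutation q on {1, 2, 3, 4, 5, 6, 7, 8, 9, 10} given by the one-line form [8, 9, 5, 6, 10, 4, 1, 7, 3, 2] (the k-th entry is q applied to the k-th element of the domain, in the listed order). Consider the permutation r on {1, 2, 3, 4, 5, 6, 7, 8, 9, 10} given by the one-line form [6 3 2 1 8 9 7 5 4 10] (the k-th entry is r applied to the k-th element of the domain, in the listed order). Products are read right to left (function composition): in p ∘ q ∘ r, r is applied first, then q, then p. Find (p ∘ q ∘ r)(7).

4

Apply the permutations in order: r(7) = 7, then q(7) = 1, then p(1) = 4. So (p ∘ q ∘ r)(7) = 4.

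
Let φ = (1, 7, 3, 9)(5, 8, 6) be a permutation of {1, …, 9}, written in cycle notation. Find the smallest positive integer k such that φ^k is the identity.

12

The disjoint cycles have lengths 4, 3, 1, 1.
Since disjoint cycles commute, ord(φ) = lcm(4, 3) = 12.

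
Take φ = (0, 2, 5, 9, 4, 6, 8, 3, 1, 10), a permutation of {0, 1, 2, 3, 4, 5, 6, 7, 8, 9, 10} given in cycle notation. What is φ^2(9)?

9 lies in the 10-cycle (0, 2, 5, 9, 4, 6, 8, 3, 1, 10).
Stepping 2 places around the cycle: 9 → 4 → 6.

6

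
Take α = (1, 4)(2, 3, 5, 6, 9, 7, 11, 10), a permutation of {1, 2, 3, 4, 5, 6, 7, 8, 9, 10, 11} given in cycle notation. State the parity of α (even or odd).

The cycle lengths are 8, 2, 1.
A cycle is odd iff its length is even; α has 2 even-length cycles, so sgn(α) = (−1)^2 and α is even.

even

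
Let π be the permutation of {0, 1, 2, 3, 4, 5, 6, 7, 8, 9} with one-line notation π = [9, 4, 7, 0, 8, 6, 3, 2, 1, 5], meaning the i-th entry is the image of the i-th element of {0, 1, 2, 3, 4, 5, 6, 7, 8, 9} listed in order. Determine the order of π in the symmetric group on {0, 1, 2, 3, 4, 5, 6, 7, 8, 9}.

Writing π as disjoint cycles, the cycle lengths are 5, 3, 2.
Since disjoint cycles commute, ord(π) = lcm(5, 3, 2) = 30.

30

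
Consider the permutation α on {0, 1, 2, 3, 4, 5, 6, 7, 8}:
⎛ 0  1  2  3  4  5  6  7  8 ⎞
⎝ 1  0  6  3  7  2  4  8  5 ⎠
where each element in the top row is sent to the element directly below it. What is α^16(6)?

5

Tracing 6 → 4 → … returns to 6 after 6 steps, so 6 lies in a 6-cycle (2 6 4 7 8 5).
On a 6-cycle, α^6 is the identity, so α^16 = α^4 there (16 ≡ 4 mod 6).
Stepping 4 places around the cycle: 6 → 4 → 7 → 8 → 5.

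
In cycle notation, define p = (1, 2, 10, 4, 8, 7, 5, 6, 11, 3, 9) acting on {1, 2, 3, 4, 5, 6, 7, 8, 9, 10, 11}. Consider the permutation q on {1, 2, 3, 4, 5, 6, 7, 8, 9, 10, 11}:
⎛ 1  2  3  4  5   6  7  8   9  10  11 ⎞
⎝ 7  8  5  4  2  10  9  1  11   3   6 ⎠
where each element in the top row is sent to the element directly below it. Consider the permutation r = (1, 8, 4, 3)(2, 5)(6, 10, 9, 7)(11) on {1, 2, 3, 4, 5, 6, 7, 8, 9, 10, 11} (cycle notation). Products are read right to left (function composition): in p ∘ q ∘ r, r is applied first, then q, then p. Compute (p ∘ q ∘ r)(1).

2

(p ∘ q ∘ r)(1) = p(q(r(1))). r(1) = 8, then q(8) = 1, then p(1) = 2, so the result is 2.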